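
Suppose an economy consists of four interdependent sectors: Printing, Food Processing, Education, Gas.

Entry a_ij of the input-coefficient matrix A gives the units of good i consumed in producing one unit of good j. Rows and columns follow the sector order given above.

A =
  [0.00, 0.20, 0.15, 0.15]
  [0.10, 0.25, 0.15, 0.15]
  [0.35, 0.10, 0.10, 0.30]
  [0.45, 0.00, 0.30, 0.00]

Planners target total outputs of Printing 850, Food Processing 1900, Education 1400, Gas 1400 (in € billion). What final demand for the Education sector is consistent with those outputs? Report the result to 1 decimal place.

I − A =
  [   1.00    -0.20    -0.15    -0.15]
  [  -0.10     0.75    -0.15    -0.15]
  [  -0.35    -0.10     0.90    -0.30]
  [  -0.45     0.00    -0.30     1.00]
d = (I − A) x:
  d_P = (+1.00)·850 + (-0.20)·1900 + (-0.15)·1400 + (-0.15)·1400 = 50.0
  d_F = (-0.10)·850 + (+0.75)·1900 + (-0.15)·1400 + (-0.15)·1400 = 920.0
  d_E = (-0.35)·850 + (-0.10)·1900 + (+0.90)·1400 + (-0.30)·1400 = 352.5
  d_G = (-0.45)·850 + (+0.00)·1900 + (-0.30)·1400 + (+1.00)·1400 = 597.5

d_E = 352.5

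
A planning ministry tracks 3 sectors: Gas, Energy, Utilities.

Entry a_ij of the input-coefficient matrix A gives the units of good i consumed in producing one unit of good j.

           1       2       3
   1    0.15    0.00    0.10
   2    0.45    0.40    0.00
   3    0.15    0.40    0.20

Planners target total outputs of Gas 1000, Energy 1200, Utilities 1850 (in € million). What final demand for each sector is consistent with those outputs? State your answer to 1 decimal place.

d_1 = 665.0, d_2 = 270.0, d_3 = 850.0

I − A =
  [   0.85     0.00    -0.10]
  [  -0.45     0.60     0.00]
  [  -0.15    -0.40     0.80]
d = (I − A) x:
  d_1 = (+0.85)·1000 + (+0.00)·1200 + (-0.10)·1850 = 665.0
  d_2 = (-0.45)·1000 + (+0.60)·1200 + (+0.00)·1850 = 270.0
  d_3 = (-0.15)·1000 + (-0.40)·1200 + (+0.80)·1850 = 850.0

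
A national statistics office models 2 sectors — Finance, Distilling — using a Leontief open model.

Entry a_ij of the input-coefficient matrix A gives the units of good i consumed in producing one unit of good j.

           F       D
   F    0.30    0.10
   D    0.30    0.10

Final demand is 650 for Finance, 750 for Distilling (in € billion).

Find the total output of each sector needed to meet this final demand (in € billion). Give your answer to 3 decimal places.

x_F = 1100.000, x_D = 1200.000

I − A =
  [   0.70    -0.10]
  [  -0.30     0.90]
det(I−A) = (0.70)(0.90) − (-0.10)(-0.30) = 0.6000
adj(I−A) = [[0.90, 0.10], [0.30, 0.70]]
(I − A)⁻¹ = adj(I−A) / det(I−A) ≈
  [   1.5000     0.1667]
  [   0.5000     1.1667]
x = (I − A)⁻¹ d = adj(I−A)·d / det(I−A), with det(I−A) = 0.6000:
  x_F = (0.90·650 + 0.10·750) / 0.6000 = 660.00 / 0.6000 = 1100.000
  x_D = (0.30·650 + 0.70·750) / 0.6000 = 720.00 / 0.6000 = 1200.000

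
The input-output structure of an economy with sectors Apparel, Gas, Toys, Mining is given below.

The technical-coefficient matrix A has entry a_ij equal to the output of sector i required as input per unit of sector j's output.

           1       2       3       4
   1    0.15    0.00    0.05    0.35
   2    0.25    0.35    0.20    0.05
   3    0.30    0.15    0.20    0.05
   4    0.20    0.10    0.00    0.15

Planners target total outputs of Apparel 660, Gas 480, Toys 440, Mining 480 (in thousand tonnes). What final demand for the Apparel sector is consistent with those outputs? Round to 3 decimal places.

d_1 = 371.000

I − A =
  [   0.85     0.00    -0.05    -0.35]
  [  -0.25     0.65    -0.20    -0.05]
  [  -0.30    -0.15     0.80    -0.05]
  [  -0.20    -0.10     0.00     0.85]
d = (I − A) x:
  d_1 = (+0.85)·660 + (+0.00)·480 + (-0.05)·440 + (-0.35)·480 = 371.000
  d_2 = (-0.25)·660 + (+0.65)·480 + (-0.20)·440 + (-0.05)·480 = 35.000
  d_3 = (-0.30)·660 + (-0.15)·480 + (+0.80)·440 + (-0.05)·480 = 58.000
  d_4 = (-0.20)·660 + (-0.10)·480 + (+0.00)·440 + (+0.85)·480 = 228.000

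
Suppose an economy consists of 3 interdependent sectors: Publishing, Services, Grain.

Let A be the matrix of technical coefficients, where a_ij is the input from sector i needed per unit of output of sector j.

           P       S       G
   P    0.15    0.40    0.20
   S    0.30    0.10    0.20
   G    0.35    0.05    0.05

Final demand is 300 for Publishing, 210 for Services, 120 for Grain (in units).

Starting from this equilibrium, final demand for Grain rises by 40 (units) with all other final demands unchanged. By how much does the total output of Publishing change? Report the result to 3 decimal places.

Δx_P = 20.382

I − A =
  [   0.85    -0.40    -0.20]
  [  -0.30     0.90    -0.20]
  [  -0.35    -0.05     0.95]
Cofactors of I−A, C_ij = (−1)^(i+j)·(minor ij) (rows/columns in the sector order above):
  C_11 = (0.90)(0.95) − (-0.20)(-0.05) = 0.8450
  C_12 = −[(-0.30)(0.95) − (-0.20)(-0.35)] = 0.3550
  C_13 = (-0.30)(-0.05) − (0.90)(-0.35) = 0.3300
  C_21 = −[(-0.40)(0.95) − (-0.20)(-0.05)] = 0.3900
  C_22 = (0.85)(0.95) − (-0.20)(-0.35) = 0.7375
  C_23 = −[(0.85)(-0.05) − (-0.40)(-0.35)] = 0.1825
  C_31 = (-0.40)(-0.20) − (-0.20)(0.90) = 0.2600
  C_32 = −[(0.85)(-0.20) − (-0.20)(-0.30)] = 0.2300
  C_33 = (0.85)(0.90) − (-0.40)(-0.30) = 0.6450
det(I−A) = Σ_j (I−A)_1j·C_1j = (0.85)(0.8450) + (-0.40)(0.3550) + (-0.20)(0.3300) = 0.51025
adj(I−A) = Cᵀ =
  [ 0.8450   0.3900   0.2600]
  [ 0.3550   0.7375   0.2300]
  [ 0.3300   0.1825   0.6450]
(I − A)⁻¹ = adj(I−A) / det(I−A) ≈
  [   1.6561     0.7643     0.5096]
  [   0.6957     1.4454     0.4508]
  [   0.6467     0.3577     1.2641]
Δx = (I − A)⁻¹ Δd with Δd having +40 in the Grain component and 0 elsewhere.
So Δx_P = L_PG · (+40), where L_PG = adj(I−A)_PG / det(I−A) = 0.2600 / 0.51025.
Δx_P = 0.2600 × (+40) / 0.51025 = 10.40 / 0.51025 ≈ 20.382.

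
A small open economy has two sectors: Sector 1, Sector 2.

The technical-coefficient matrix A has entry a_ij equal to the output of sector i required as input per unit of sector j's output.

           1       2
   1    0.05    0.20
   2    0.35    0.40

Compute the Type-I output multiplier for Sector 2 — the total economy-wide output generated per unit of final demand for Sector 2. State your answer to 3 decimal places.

m_2 = 2.300

I − A =
  [   0.95    -0.20]
  [  -0.35     0.60]
det(I−A) = (0.95)(0.60) − (-0.20)(-0.35) = 0.5000
adj(I−A) = [[0.60, 0.20], [0.35, 0.95]]
(I − A)⁻¹ = adj(I−A) / det(I−A) ≈
  [   1.2000     0.4000]
  [   0.7000     1.9000]
The output multiplier for sector j is the column-j sum of the Leontief inverse (I − A)⁻¹ = adj(I−A) / det(I−A).
Column 2 of adj(I−A): (0.20, 0.95); det(I−A) = 0.5000.
m_2 = (0.20 + 0.95) / 0.5000 = 1.15 / 0.5000 = 2.300.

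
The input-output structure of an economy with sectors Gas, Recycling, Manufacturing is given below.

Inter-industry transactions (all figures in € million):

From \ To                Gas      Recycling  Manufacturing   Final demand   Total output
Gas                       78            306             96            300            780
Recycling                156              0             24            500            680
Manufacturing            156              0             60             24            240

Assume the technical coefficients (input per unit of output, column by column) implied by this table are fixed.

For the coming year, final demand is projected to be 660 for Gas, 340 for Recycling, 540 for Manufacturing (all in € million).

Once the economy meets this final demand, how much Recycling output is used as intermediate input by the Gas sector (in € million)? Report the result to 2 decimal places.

Technical coefficients a_ij = z_ij / X_j:
  a_11 = 78/780 = 0.10, a_21 = 156/780 = 0.20, a_31 = 156/780 = 0.20
  a_12 = 306/680 = 0.45, a_22 = 0/680 = 0.00, a_32 = 0/680 = 0.00
  a_13 = 96/240 = 0.40, a_23 = 24/240 = 0.10, a_33 = 60/240 = 0.25
I − A =
  [   0.90    -0.45    -0.40]
  [  -0.20     1.00    -0.10]
  [  -0.20     0.00     0.75]
Cofactors of I−A, C_ij = (−1)^(i+j)·(minor ij) (rows/columns in the sector order above):
  C_11 = (1.00)(0.75) − (-0.10)(0.00) = 0.7500
  C_12 = −[(-0.20)(0.75) − (-0.10)(-0.20)] = 0.1700
  C_13 = (-0.20)(0.00) − (1.00)(-0.20) = 0.2000
  C_21 = −[(-0.45)(0.75) − (-0.40)(0.00)] = 0.3375
  C_22 = (0.90)(0.75) − (-0.40)(-0.20) = 0.5950
  C_23 = −[(0.90)(0.00) − (-0.45)(-0.20)] = 0.0900
  C_31 = (-0.45)(-0.10) − (-0.40)(1.00) = 0.4450
  C_32 = −[(0.90)(-0.10) − (-0.40)(-0.20)] = 0.1700
  C_33 = (0.90)(1.00) − (-0.45)(-0.20) = 0.8100
det(I−A) = Σ_j (I−A)_1j·C_1j = (0.90)(0.7500) + (-0.45)(0.1700) + (-0.40)(0.2000) = 0.5185
adj(I−A) = Cᵀ =
  [ 0.7500   0.3375   0.4450]
  [ 0.1700   0.5950   0.1700]
  [ 0.2000   0.0900   0.8100]
(I − A)⁻¹ = adj(I−A) / det(I−A) ≈
  [   1.4465     0.6509     0.8582]
  [   0.3279     1.1475     0.3279]
  [   0.3857     0.1736     1.5622]
First solve x = (I − A)⁻¹ d = adj(I−A)·d / det(I−A); in particular x_1 = (0.7500·660 + 0.3375·340 + 0.4450·540) / 0.5185 = 850.05 / 0.5185 ≈ 1639.4407.
Intermediate flow from 2 to 1: z_21 = a_21 · x_1 = 0.20 × 850.05 / 0.5185 = 170.01 / 0.5185 ≈ 327.89.

z_21 = 327.89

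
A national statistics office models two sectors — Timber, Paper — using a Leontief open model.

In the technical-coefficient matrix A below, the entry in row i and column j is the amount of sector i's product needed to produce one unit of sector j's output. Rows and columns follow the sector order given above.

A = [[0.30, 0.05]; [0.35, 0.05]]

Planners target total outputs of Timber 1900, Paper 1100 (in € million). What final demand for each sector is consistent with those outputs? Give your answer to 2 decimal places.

I − A =
  [   0.70    -0.05]
  [  -0.35     0.95]
d = (I − A) x:
  d_T = (+0.70)·1900 + (-0.05)·1100 = 1275.00
  d_P = (-0.35)·1900 + (+0.95)·1100 = 380.00

d_T = 1275.00, d_P = 380.00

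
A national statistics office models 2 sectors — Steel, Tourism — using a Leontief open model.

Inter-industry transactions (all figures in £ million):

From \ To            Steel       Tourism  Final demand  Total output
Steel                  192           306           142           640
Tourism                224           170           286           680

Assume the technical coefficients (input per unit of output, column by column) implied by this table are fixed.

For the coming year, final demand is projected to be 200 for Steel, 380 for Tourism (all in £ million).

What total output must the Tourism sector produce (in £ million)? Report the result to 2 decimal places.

Technical coefficients a_ij = z_ij / X_j:
  a_11 = 192/640 = 0.30, a_21 = 224/640 = 0.35
  a_12 = 306/680 = 0.45, a_22 = 170/680 = 0.25
I − A =
  [   0.70    -0.45]
  [  -0.35     0.75]
det(I−A) = (0.70)(0.75) − (-0.45)(-0.35) = 0.3675
adj(I−A) = [[0.75, 0.45], [0.35, 0.70]]
(I − A)⁻¹ = adj(I−A) / det(I−A) ≈
  [   2.0408     1.2245]
  [   0.9524     1.9048]
x = (I − A)⁻¹ d = adj(I−A)·d / det(I−A), with det(I−A) = 0.3675:
  x_1 = (0.75·200 + 0.45·380) / 0.3675 = 321.00 / 0.3675 ≈ 873.47
  x_2 = (0.35·200 + 0.70·380) / 0.3675 = 336.00 / 0.3675 ≈ 914.29

x_2 = 914.29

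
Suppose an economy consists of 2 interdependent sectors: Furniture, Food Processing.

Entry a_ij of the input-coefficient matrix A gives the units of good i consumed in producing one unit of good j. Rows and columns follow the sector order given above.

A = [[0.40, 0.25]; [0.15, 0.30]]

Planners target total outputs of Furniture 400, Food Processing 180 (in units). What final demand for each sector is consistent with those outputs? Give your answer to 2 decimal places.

d_1 = 195.00, d_2 = 66.00

I − A =
  [   0.60    -0.25]
  [  -0.15     0.70]
d = (I − A) x:
  d_1 = (+0.60)·400 + (-0.25)·180 = 195.00
  d_2 = (-0.15)·400 + (+0.70)·180 = 66.00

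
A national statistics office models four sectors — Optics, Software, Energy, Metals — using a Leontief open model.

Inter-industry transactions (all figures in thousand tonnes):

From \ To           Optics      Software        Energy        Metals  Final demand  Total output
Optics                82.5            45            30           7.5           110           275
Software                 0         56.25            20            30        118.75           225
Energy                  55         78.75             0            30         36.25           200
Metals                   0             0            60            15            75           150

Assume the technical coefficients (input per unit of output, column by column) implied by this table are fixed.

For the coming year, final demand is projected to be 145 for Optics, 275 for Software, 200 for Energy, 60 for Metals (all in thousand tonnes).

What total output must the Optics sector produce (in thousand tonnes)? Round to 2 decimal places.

Technical coefficients a_ij = z_ij / X_j:
  a_OO = 82.5/275 = 0.30, a_SO = 0/275 = 0.00, a_EO = 55/275 = 0.20, a_MO = 0/275 = 0.00
  a_OS = 45/225 = 0.20, a_SS = 56.25/225 = 0.25, a_ES = 78.75/225 = 0.35, a_MS = 0/225 = 0.00
  a_OE = 30/200 = 0.15, a_SE = 20/200 = 0.10, a_EE = 0/200 = 0.00, a_ME = 60/200 = 0.30
  a_OM = 7.5/150 = 0.05, a_SM = 30/150 = 0.20, a_EM = 30/150 = 0.20, a_MM = 15/150 = 0.10
I − A =
  [   0.70    -0.20    -0.15    -0.05]
  [   0.00     0.75    -0.10    -0.20]
  [  -0.20    -0.35     1.00    -0.20]
  [   0.00     0.00    -0.30     0.90]
Compute the cofactors C_ij = (−1)^(i+j)·(3×3 minor ij) of I−A; the adjugate is their transpose:
adj(I−A) = Cᵀ =
  [ 0.57750   0.22050   0.14250   0.11275]
  [ 0.03000   0.55800   0.10500   0.14900]
  [ 0.13500   0.25650   0.47250   0.16950]
  [ 0.04500   0.08550   0.15750   0.47400]
det(I−A) = Σ_j (I−A)_1j·C_1j = (0.70)(0.57750) + (-0.20)(0.03000) + (-0.15)(0.13500) + (-0.05)(0.04500) = 0.37575
(I − A)⁻¹ = adj(I−A) / det(I−A) ≈
  [   1.5369     0.5868     0.3792     0.3001]
  [   0.0798     1.4850     0.2794     0.3965]
  [   0.3593     0.6826     1.2575     0.4511]
  [   0.1198     0.2275     0.4192     1.2615]
x = (I − A)⁻¹ d = adj(I−A)·d / det(I−A), with det(I−A) = 0.37575:
  x_O = (0.57750·145 + 0.22050·275 + 0.14250·200 + 0.11275·60) / 0.37575 = 179.64 / 0.37575 ≈ 478.08
  x_S = (0.03000·145 + 0.55800·275 + 0.10500·200 + 0.14900·60) / 0.37575 = 187.74 / 0.37575 ≈ 499.64
  x_E = (0.13500·145 + 0.25650·275 + 0.47250·200 + 0.16950·60) / 0.37575 = 194.7825 / 0.37575 ≈ 518.38
  x_M = (0.04500·145 + 0.08550·275 + 0.15750·200 + 0.47400·60) / 0.37575 = 89.9775 / 0.37575 ≈ 239.46

x_O = 478.08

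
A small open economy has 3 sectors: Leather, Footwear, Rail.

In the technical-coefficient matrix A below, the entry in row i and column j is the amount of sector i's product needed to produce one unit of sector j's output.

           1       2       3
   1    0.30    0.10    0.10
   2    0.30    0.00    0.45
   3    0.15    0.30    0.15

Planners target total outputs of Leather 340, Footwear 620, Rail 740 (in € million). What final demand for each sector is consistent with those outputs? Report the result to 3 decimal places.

d_1 = 102.000, d_2 = 185.000, d_3 = 392.000

I − A =
  [   0.70    -0.10    -0.10]
  [  -0.30     1.00    -0.45]
  [  -0.15    -0.30     0.85]
d = (I − A) x:
  d_1 = (+0.70)·340 + (-0.10)·620 + (-0.10)·740 = 102.000
  d_2 = (-0.30)·340 + (+1.00)·620 + (-0.45)·740 = 185.000
  d_3 = (-0.15)·340 + (-0.30)·620 + (+0.85)·740 = 392.000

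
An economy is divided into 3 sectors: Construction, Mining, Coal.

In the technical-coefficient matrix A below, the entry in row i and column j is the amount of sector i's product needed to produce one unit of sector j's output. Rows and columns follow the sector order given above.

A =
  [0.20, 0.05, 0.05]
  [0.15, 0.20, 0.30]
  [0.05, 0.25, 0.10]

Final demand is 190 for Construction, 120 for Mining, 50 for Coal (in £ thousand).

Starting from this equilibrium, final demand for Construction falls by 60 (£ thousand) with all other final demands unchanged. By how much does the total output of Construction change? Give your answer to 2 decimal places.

I − A =
  [   0.80    -0.05    -0.05]
  [  -0.15     0.80    -0.30]
  [  -0.05    -0.25     0.90]
Cofactors of I−A, C_ij = (−1)^(i+j)·(minor ij) (rows/columns in the sector order above):
  C_11 = (0.80)(0.90) − (-0.30)(-0.25) = 0.6450
  C_12 = −[(-0.15)(0.90) − (-0.30)(-0.05)] = 0.1500
  C_13 = (-0.15)(-0.25) − (0.80)(-0.05) = 0.0775
  C_21 = −[(-0.05)(0.90) − (-0.05)(-0.25)] = 0.0575
  C_22 = (0.80)(0.90) − (-0.05)(-0.05) = 0.7175
  C_23 = −[(0.80)(-0.25) − (-0.05)(-0.05)] = 0.2025
  C_31 = (-0.05)(-0.30) − (-0.05)(0.80) = 0.0550
  C_32 = −[(0.80)(-0.30) − (-0.05)(-0.15)] = 0.2475
  C_33 = (0.80)(0.80) − (-0.05)(-0.15) = 0.6325
det(I−A) = Σ_j (I−A)_1j·C_1j = (0.80)(0.6450) + (-0.05)(0.1500) + (-0.05)(0.0775) = 0.504625
adj(I−A) = Cᵀ =
  [ 0.6450   0.0575   0.0550]
  [ 0.1500   0.7175   0.2475]
  [ 0.0775   0.2025   0.6325]
(I − A)⁻¹ = adj(I−A) / det(I−A) ≈
  [   1.2782     0.1139     0.1090]
  [   0.2973     1.4218     0.4905]
  [   0.1536     0.4013     1.2534]
Δx = (I − A)⁻¹ Δd with Δd having -60 in the Construction component and 0 elsewhere.
So Δx_1 = L_11 · (-60), where L_11 = adj(I−A)_11 / det(I−A) = 0.6450 / 0.504625.
Δx_1 = 0.6450 × (-60) / 0.504625 = -38.70 / 0.504625 ≈ -76.69.

Δx_1 = -76.69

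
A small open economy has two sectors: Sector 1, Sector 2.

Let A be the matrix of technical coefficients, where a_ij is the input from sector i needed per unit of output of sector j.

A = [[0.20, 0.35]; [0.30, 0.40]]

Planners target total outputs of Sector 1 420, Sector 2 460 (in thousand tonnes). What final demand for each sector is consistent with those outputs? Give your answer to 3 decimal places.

I − A =
  [   0.80    -0.35]
  [  -0.30     0.60]
d = (I − A) x:
  d_1 = (+0.80)·420 + (-0.35)·460 = 175.000
  d_2 = (-0.30)·420 + (+0.60)·460 = 150.000

d_1 = 175.000, d_2 = 150.000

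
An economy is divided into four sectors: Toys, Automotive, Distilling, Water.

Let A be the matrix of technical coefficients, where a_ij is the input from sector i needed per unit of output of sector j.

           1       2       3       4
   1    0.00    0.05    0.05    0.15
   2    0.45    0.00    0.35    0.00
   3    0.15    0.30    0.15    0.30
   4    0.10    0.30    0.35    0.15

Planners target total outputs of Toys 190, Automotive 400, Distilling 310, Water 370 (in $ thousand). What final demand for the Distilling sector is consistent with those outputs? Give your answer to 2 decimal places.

I − A =
  [   1.00    -0.05    -0.05    -0.15]
  [  -0.45     1.00    -0.35     0.00]
  [  -0.15    -0.30     0.85    -0.30]
  [  -0.10    -0.30    -0.35     0.85]
d = (I − A) x:
  d_1 = (+1.00)·190 + (-0.05)·400 + (-0.05)·310 + (-0.15)·370 = 99.00
  d_2 = (-0.45)·190 + (+1.00)·400 + (-0.35)·310 + (+0.00)·370 = 206.00
  d_3 = (-0.15)·190 + (-0.30)·400 + (+0.85)·310 + (-0.30)·370 = 4.00
  d_4 = (-0.10)·190 + (-0.30)·400 + (-0.35)·310 + (+0.85)·370 = 67.00

d_3 = 4.00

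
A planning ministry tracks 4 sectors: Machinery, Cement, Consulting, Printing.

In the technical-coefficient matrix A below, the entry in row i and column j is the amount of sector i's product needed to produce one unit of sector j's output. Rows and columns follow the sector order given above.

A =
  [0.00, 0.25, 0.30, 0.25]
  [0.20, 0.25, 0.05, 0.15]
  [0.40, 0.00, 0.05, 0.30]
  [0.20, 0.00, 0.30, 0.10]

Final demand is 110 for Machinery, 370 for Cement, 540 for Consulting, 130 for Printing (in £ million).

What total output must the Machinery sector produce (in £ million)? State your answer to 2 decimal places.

x_1 = 881.97

I − A =
  [   1.00    -0.25    -0.30    -0.25]
  [  -0.20     0.75    -0.05    -0.15]
  [  -0.40     0.00     0.95    -0.30]
  [  -0.20     0.00    -0.30     0.90]
Compute the cofactors C_ij = (−1)^(i+j)·(3×3 minor ij) of I−A; the adjugate is their transpose:
adj(I−A) = Cᵀ =
  [ 0.57375   0.19125   0.28125   0.28500]
  [ 0.22050   0.56150   0.16550   0.21000]
  [ 0.31500   0.10500   0.58500   0.30000]
  [ 0.23250   0.07750   0.25750   0.57000]
det(I−A) = Σ_j (I−A)_1j·C_1j = (1.00)(0.57375) + (-0.25)(0.22050) + (-0.30)(0.31500) + (-0.25)(0.23250) = 0.3660
(I − A)⁻¹ = adj(I−A) / det(I−A) ≈
  [   1.5676     0.5225     0.7684     0.7787]
  [   0.6025     1.5342     0.4522     0.5738]
  [   0.8607     0.2869     1.5984     0.8197]
  [   0.6352     0.2117     0.7036     1.5574]
x = (I − A)⁻¹ d = adj(I−A)·d / det(I−A), with det(I−A) = 0.3660:
  x_1 = (0.57375·110 + 0.19125·370 + 0.28125·540 + 0.28500·130) / 0.3660 = 322.80 / 0.3660 ≈ 881.97
  x_2 = (0.22050·110 + 0.56150·370 + 0.16550·540 + 0.21000·130) / 0.3660 = 348.68 / 0.3660 ≈ 952.68
  x_3 = (0.31500·110 + 0.10500·370 + 0.58500·540 + 0.30000·130) / 0.3660 = 428.40 / 0.3660 ≈ 1170.49
  x_4 = (0.23250·110 + 0.07750·370 + 0.25750·540 + 0.57000·130) / 0.3660 = 267.40 / 0.3660 ≈ 730.60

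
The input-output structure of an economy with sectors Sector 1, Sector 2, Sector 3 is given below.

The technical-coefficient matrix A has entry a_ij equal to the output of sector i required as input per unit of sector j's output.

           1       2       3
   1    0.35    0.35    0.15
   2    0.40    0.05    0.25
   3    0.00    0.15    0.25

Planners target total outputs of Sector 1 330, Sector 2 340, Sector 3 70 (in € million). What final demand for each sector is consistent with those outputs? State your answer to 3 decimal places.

d_1 = 85.000, d_2 = 173.500, d_3 = 1.500

I − A =
  [   0.65    -0.35    -0.15]
  [  -0.40     0.95    -0.25]
  [   0.00    -0.15     0.75]
d = (I − A) x:
  d_1 = (+0.65)·330 + (-0.35)·340 + (-0.15)·70 = 85.000
  d_2 = (-0.40)·330 + (+0.95)·340 + (-0.25)·70 = 173.500
  d_3 = (+0.00)·330 + (-0.15)·340 + (+0.75)·70 = 1.500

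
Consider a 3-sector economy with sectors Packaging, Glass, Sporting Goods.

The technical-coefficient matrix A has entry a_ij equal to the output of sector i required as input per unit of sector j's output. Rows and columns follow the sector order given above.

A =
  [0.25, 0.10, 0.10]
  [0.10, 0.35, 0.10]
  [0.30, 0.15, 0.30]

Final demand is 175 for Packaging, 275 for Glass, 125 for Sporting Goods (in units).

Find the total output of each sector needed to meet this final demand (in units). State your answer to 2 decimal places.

x_1 = 367.06, x_2 = 549.33, x_3 = 453.60

I − A =
  [   0.75    -0.10    -0.10]
  [  -0.10     0.65    -0.10]
  [  -0.30    -0.15     0.70]
Cofactors of I−A, C_ij = (−1)^(i+j)·(minor ij) (rows/columns in the sector order above):
  C_11 = (0.65)(0.70) − (-0.10)(-0.15) = 0.4400
  C_12 = −[(-0.10)(0.70) − (-0.10)(-0.30)] = 0.1000
  C_13 = (-0.10)(-0.15) − (0.65)(-0.30) = 0.2100
  C_21 = −[(-0.10)(0.70) − (-0.10)(-0.15)] = 0.0850
  C_22 = (0.75)(0.70) − (-0.10)(-0.30) = 0.4950
  C_23 = −[(0.75)(-0.15) − (-0.10)(-0.30)] = 0.1425
  C_31 = (-0.10)(-0.10) − (-0.10)(0.65) = 0.0750
  C_32 = −[(0.75)(-0.10) − (-0.10)(-0.10)] = 0.0850
  C_33 = (0.75)(0.65) − (-0.10)(-0.10) = 0.4775
det(I−A) = Σ_j (I−A)_1j·C_1j = (0.75)(0.4400) + (-0.10)(0.1000) + (-0.10)(0.2100) = 0.2990
adj(I−A) = Cᵀ =
  [ 0.4400   0.0850   0.0750]
  [ 0.1000   0.4950   0.0850]
  [ 0.2100   0.1425   0.4775]
(I − A)⁻¹ = adj(I−A) / det(I−A) ≈
  [   1.4716     0.2843     0.2508]
  [   0.3344     1.6555     0.2843]
  [   0.7023     0.4766     1.5970]
x = (I − A)⁻¹ d = adj(I−A)·d / det(I−A), with det(I−A) = 0.2990:
  x_1 = (0.4400·175 + 0.0850·275 + 0.0750·125) / 0.2990 = 109.75 / 0.2990 ≈ 367.06
  x_2 = (0.1000·175 + 0.4950·275 + 0.0850·125) / 0.2990 = 164.25 / 0.2990 ≈ 549.33
  x_3 = (0.2100·175 + 0.1425·275 + 0.4775·125) / 0.2990 = 135.625 / 0.2990 ≈ 453.60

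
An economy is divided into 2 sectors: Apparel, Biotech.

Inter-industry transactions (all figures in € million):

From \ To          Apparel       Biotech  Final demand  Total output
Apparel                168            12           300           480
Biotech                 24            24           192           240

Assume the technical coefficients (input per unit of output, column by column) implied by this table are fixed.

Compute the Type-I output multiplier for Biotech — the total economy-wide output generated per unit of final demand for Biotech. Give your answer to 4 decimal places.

m_2 = 1.2017

Technical coefficients a_ij = z_ij / X_j:
  a_11 = 168/480 = 0.35, a_21 = 24/480 = 0.05
  a_12 = 12/240 = 0.05, a_22 = 24/240 = 0.10
I − A =
  [   0.65    -0.05]
  [  -0.05     0.90]
det(I−A) = (0.65)(0.90) − (-0.05)(-0.05) = 0.5825
adj(I−A) = [[0.90, 0.05], [0.05, 0.65]]
(I − A)⁻¹ = adj(I−A) / det(I−A) ≈
  [   1.54506     0.08584]
  [   0.08584     1.11588]
The output multiplier for sector j is the column-j sum of the Leontief inverse (I − A)⁻¹ = adj(I−A) / det(I−A).
Column 2 of adj(I−A): (0.05, 0.65); det(I−A) = 0.5825.
m_2 = (0.05 + 0.65) / 0.5825 = 0.70 / 0.5825 ≈ 1.2017.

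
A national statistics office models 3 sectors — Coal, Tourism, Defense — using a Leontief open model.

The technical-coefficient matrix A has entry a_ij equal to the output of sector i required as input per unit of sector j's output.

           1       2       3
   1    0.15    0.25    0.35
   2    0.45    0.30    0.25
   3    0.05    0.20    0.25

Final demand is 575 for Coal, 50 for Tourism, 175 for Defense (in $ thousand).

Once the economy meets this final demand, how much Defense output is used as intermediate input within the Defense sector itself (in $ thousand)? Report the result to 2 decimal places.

I − A =
  [   0.85    -0.25    -0.35]
  [  -0.45     0.70    -0.25]
  [  -0.05    -0.20     0.75]
Cofactors of I−A, C_ij = (−1)^(i+j)·(minor ij) (rows/columns in the sector order above):
  C_11 = (0.70)(0.75) − (-0.25)(-0.20) = 0.4750
  C_12 = −[(-0.45)(0.75) − (-0.25)(-0.05)] = 0.3500
  C_13 = (-0.45)(-0.20) − (0.70)(-0.05) = 0.1250
  C_21 = −[(-0.25)(0.75) − (-0.35)(-0.20)] = 0.2575
  C_22 = (0.85)(0.75) − (-0.35)(-0.05) = 0.6200
  C_23 = −[(0.85)(-0.20) − (-0.25)(-0.05)] = 0.1825
  C_31 = (-0.25)(-0.25) − (-0.35)(0.70) = 0.3075
  C_32 = −[(0.85)(-0.25) − (-0.35)(-0.45)] = 0.3700
  C_33 = (0.85)(0.70) − (-0.25)(-0.45) = 0.4825
det(I−A) = Σ_j (I−A)_1j·C_1j = (0.85)(0.4750) + (-0.25)(0.3500) + (-0.35)(0.1250) = 0.2725
adj(I−A) = Cᵀ =
  [ 0.4750   0.2575   0.3075]
  [ 0.3500   0.6200   0.3700]
  [ 0.1250   0.1825   0.4825]
(I − A)⁻¹ = adj(I−A) / det(I−A) ≈
  [   1.7431     0.9450     1.1284]
  [   1.2844     2.2752     1.3578]
  [   0.4587     0.6697     1.7706]
First solve x = (I − A)⁻¹ d = adj(I−A)·d / det(I−A); in particular x_3 = (0.1250·575 + 0.1825·50 + 0.4825·175) / 0.2725 = 165.4375 / 0.2725 ≈ 607.1101.
Intermediate flow from 3 to 3: z_33 = a_33 · x_3 = 0.25 × 165.4375 / 0.2725 = 41.359375 / 0.2725 ≈ 151.78.

z_33 = 151.78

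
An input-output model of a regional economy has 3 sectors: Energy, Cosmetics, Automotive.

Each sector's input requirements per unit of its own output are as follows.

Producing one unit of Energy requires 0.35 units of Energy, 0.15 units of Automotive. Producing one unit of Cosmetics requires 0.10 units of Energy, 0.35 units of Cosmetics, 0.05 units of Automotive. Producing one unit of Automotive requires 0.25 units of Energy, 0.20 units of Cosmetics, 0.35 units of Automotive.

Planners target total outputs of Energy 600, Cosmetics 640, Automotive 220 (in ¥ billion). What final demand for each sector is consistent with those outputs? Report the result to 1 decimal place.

d_E = 271.0, d_C = 372.0, d_A = 21.0

I − A =
  [   0.65    -0.10    -0.25]
  [   0.00     0.65    -0.20]
  [  -0.15    -0.05     0.65]
d = (I − A) x:
  d_E = (+0.65)·600 + (-0.10)·640 + (-0.25)·220 = 271.0
  d_C = (+0.00)·600 + (+0.65)·640 + (-0.20)·220 = 372.0
  d_A = (-0.15)·600 + (-0.05)·640 + (+0.65)·220 = 21.0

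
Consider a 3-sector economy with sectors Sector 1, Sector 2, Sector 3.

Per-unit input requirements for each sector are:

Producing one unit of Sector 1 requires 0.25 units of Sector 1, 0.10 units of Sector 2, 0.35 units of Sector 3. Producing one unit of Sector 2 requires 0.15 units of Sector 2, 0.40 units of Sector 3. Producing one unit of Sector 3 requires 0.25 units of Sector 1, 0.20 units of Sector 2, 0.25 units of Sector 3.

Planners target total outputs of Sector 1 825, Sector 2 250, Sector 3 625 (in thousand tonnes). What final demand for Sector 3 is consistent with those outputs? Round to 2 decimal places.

d_3 = 80.00

I − A =
  [   0.75     0.00    -0.25]
  [  -0.10     0.85    -0.20]
  [  -0.35    -0.40     0.75]
d = (I − A) x:
  d_1 = (+0.75)·825 + (+0.00)·250 + (-0.25)·625 = 462.50
  d_2 = (-0.10)·825 + (+0.85)·250 + (-0.20)·625 = 5.00
  d_3 = (-0.35)·825 + (-0.40)·250 + (+0.75)·625 = 80.00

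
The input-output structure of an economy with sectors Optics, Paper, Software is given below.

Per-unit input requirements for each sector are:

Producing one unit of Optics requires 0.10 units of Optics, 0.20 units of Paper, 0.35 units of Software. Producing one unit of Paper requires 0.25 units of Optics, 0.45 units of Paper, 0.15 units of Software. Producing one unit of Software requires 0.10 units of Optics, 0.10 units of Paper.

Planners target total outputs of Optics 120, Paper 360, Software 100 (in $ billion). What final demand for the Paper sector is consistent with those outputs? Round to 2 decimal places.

I − A =
  [   0.90    -0.25    -0.10]
  [  -0.20     0.55    -0.10]
  [  -0.35    -0.15     1.00]
d = (I − A) x:
  d_O = (+0.90)·120 + (-0.25)·360 + (-0.10)·100 = 8.00
  d_P = (-0.20)·120 + (+0.55)·360 + (-0.10)·100 = 164.00
  d_S = (-0.35)·120 + (-0.15)·360 + (+1.00)·100 = 4.00

d_P = 164.00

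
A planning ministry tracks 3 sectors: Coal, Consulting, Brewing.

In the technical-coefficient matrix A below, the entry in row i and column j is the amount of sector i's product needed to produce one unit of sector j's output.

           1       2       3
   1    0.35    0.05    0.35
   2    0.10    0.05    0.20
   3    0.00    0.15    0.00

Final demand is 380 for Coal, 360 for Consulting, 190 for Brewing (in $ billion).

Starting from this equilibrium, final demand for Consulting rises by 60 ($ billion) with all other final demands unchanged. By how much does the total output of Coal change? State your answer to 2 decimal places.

I − A =
  [   0.65    -0.05    -0.35]
  [  -0.10     0.95    -0.20]
  [   0.00    -0.15     1.00]
Cofactors of I−A, C_ij = (−1)^(i+j)·(minor ij) (rows/columns in the sector order above):
  C_11 = (0.95)(1.00) − (-0.20)(-0.15) = 0.9200
  C_12 = −[(-0.10)(1.00) − (-0.20)(0.00)] = 0.1000
  C_13 = (-0.10)(-0.15) − (0.95)(0.00) = 0.0150
  C_21 = −[(-0.05)(1.00) − (-0.35)(-0.15)] = 0.1025
  C_22 = (0.65)(1.00) − (-0.35)(0.00) = 0.6500
  C_23 = −[(0.65)(-0.15) − (-0.05)(0.00)] = 0.0975
  C_31 = (-0.05)(-0.20) − (-0.35)(0.95) = 0.3425
  C_32 = −[(0.65)(-0.20) − (-0.35)(-0.10)] = 0.1650
  C_33 = (0.65)(0.95) − (-0.05)(-0.10) = 0.6125
det(I−A) = Σ_j (I−A)_1j·C_1j = (0.65)(0.9200) + (-0.05)(0.1000) + (-0.35)(0.0150) = 0.58775
adj(I−A) = Cᵀ =
  [ 0.9200   0.1025   0.3425]
  [ 0.1000   0.6500   0.1650]
  [ 0.0150   0.0975   0.6125]
(I − A)⁻¹ = adj(I−A) / det(I−A) ≈
  [   1.5653     0.1744     0.5827]
  [   0.1701     1.1059     0.2807]
  [   0.0255     0.1659     1.0421]
Δx = (I − A)⁻¹ Δd with Δd having +60 in the Consulting component and 0 elsewhere.
So Δx_1 = L_12 · (+60), where L_12 = adj(I−A)_12 / det(I−A) = 0.1025 / 0.58775.
Δx_1 = 0.1025 × (+60) / 0.58775 = 6.15 / 0.58775 ≈ 10.46.

Δx_1 = 10.46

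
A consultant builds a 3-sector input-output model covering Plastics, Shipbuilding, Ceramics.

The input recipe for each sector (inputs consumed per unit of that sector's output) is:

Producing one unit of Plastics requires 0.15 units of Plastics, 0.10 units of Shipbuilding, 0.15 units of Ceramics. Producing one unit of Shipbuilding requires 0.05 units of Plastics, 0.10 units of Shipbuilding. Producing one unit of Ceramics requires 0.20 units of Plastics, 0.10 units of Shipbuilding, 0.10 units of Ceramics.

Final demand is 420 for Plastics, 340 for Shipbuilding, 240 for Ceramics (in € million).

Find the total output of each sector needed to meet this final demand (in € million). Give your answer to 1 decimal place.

x_P = 609.4, x_S = 486.4, x_C = 368.2

I − A =
  [   0.85    -0.05    -0.20]
  [  -0.10     0.90    -0.10]
  [  -0.15     0.00     0.90]
Cofactors of I−A, C_ij = (−1)^(i+j)·(minor ij) (rows/columns in the sector order above):
  C_11 = (0.90)(0.90) − (-0.10)(0.00) = 0.8100
  C_12 = −[(-0.10)(0.90) − (-0.10)(-0.15)] = 0.1050
  C_13 = (-0.10)(0.00) − (0.90)(-0.15) = 0.1350
  C_21 = −[(-0.05)(0.90) − (-0.20)(0.00)] = 0.0450
  C_22 = (0.85)(0.90) − (-0.20)(-0.15) = 0.7350
  C_23 = −[(0.85)(0.00) − (-0.05)(-0.15)] = 0.0075
  C_31 = (-0.05)(-0.10) − (-0.20)(0.90) = 0.1850
  C_32 = −[(0.85)(-0.10) − (-0.20)(-0.10)] = 0.1050
  C_33 = (0.85)(0.90) − (-0.05)(-0.10) = 0.7600
det(I−A) = Σ_j (I−A)_1j·C_1j = (0.85)(0.8100) + (-0.05)(0.1050) + (-0.20)(0.1350) = 0.65625
adj(I−A) = Cᵀ =
  [ 0.8100   0.0450   0.1850]
  [ 0.1050   0.7350   0.1050]
  [ 0.1350   0.0075   0.7600]
(I − A)⁻¹ = adj(I−A) / det(I−A) ≈
  [   1.2343     0.0686     0.2819]
  [   0.1600     1.1200     0.1600]
  [   0.2057     0.0114     1.1581]
x = (I − A)⁻¹ d = adj(I−A)·d / det(I−A), with det(I−A) = 0.65625:
  x_P = (0.8100·420 + 0.0450·340 + 0.1850·240) / 0.65625 = 399.90 / 0.65625 ≈ 609.4
  x_S = (0.1050·420 + 0.7350·340 + 0.1050·240) / 0.65625 = 319.20 / 0.65625 = 486.4
  x_C = (0.1350·420 + 0.0075·340 + 0.7600·240) / 0.65625 = 241.65 / 0.65625 ≈ 368.2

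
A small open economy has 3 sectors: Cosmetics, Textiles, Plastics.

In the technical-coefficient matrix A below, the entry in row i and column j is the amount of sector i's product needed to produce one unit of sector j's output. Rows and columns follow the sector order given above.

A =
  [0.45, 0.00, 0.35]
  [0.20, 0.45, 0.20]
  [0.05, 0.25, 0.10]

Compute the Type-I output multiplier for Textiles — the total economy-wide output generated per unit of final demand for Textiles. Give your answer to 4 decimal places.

I − A =
  [   0.55     0.00    -0.35]
  [  -0.20     0.55    -0.20]
  [  -0.05    -0.25     0.90]
Cofactors of I−A, C_ij = (−1)^(i+j)·(minor ij) (rows/columns in the sector order above):
  C_11 = (0.55)(0.90) − (-0.20)(-0.25) = 0.4450
  C_12 = −[(-0.20)(0.90) − (-0.20)(-0.05)] = 0.1900
  C_13 = (-0.20)(-0.25) − (0.55)(-0.05) = 0.0775
  C_21 = −[(0.00)(0.90) − (-0.35)(-0.25)] = 0.0875
  C_22 = (0.55)(0.90) − (-0.35)(-0.05) = 0.4775
  C_23 = −[(0.55)(-0.25) − (0.00)(-0.05)] = 0.1375
  C_31 = (0.00)(-0.20) − (-0.35)(0.55) = 0.1925
  C_32 = −[(0.55)(-0.20) − (-0.35)(-0.20)] = 0.1800
  C_33 = (0.55)(0.55) − (0.00)(-0.20) = 0.3025
det(I−A) = Σ_j (I−A)_1j·C_1j = (0.55)(0.4450) + (0.00)(0.1900) + (-0.35)(0.0775) = 0.217625
adj(I−A) = Cᵀ =
  [ 0.4450   0.0875   0.1925]
  [ 0.1900   0.4775   0.1800]
  [ 0.0775   0.1375   0.3025]
(I − A)⁻¹ = adj(I−A) / det(I−A) ≈
  [   2.04480     0.40207     0.88455]
  [   0.87306     2.19414     0.82711]
  [   0.35612     0.63182     1.39001]
The output multiplier for sector j is the column-j sum of the Leontief inverse (I − A)⁻¹ = adj(I−A) / det(I−A).
Column T of adj(I−A): (0.0875, 0.4775, 0.1375); det(I−A) = 0.217625.
m_T = (0.0875 + 0.4775 + 0.1375) / 0.217625 = 0.7025 / 0.217625 ≈ 3.2280.

m_T = 3.2280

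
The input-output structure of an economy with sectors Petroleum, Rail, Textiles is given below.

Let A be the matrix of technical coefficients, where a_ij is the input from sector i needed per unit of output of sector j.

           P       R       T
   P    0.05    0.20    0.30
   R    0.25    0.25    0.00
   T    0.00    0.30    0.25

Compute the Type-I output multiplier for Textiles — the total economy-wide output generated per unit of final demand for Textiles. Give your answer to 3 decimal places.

I − A =
  [   0.95    -0.20    -0.30]
  [  -0.25     0.75     0.00]
  [   0.00    -0.30     0.75]
Cofactors of I−A, C_ij = (−1)^(i+j)·(minor ij) (rows/columns in the sector order above):
  C_11 = (0.75)(0.75) − (0.00)(-0.30) = 0.5625
  C_12 = −[(-0.25)(0.75) − (0.00)(0.00)] = 0.1875
  C_13 = (-0.25)(-0.30) − (0.75)(0.00) = 0.0750
  C_21 = −[(-0.20)(0.75) − (-0.30)(-0.30)] = 0.2400
  C_22 = (0.95)(0.75) − (-0.30)(0.00) = 0.7125
  C_23 = −[(0.95)(-0.30) − (-0.20)(0.00)] = 0.2850
  C_31 = (-0.20)(0.00) − (-0.30)(0.75) = 0.2250
  C_32 = −[(0.95)(0.00) − (-0.30)(-0.25)] = 0.0750
  C_33 = (0.95)(0.75) − (-0.20)(-0.25) = 0.6625
det(I−A) = Σ_j (I−A)_1j·C_1j = (0.95)(0.5625) + (-0.20)(0.1875) + (-0.30)(0.0750) = 0.474375
adj(I−A) = Cᵀ =
  [ 0.5625   0.2400   0.2250]
  [ 0.1875   0.7125   0.0750]
  [ 0.0750   0.2850   0.6625]
(I − A)⁻¹ = adj(I−A) / det(I−A) ≈
  [   1.1858     0.5059     0.4743]
  [   0.3953     1.5020     0.1581]
  [   0.1581     0.6008     1.3966]
The output multiplier for sector j is the column-j sum of the Leontief inverse (I − A)⁻¹ = adj(I−A) / det(I−A).
Column T of adj(I−A): (0.2250, 0.0750, 0.6625); det(I−A) = 0.474375.
m_T = (0.2250 + 0.0750 + 0.6625) / 0.474375 = 0.9625 / 0.474375 ≈ 2.029.

m_T = 2.029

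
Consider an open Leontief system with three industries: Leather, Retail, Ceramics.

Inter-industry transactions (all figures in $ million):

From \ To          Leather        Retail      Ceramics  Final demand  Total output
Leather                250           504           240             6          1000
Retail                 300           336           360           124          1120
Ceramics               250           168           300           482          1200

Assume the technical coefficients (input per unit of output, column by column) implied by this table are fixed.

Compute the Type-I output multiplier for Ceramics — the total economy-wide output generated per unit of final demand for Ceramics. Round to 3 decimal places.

m_C = 5.249

Technical coefficients a_ij = z_ij / X_j:
  a_LL = 250/1000 = 0.25, a_RL = 300/1000 = 0.30, a_CL = 250/1000 = 0.25
  a_LR = 504/1120 = 0.45, a_RR = 336/1120 = 0.30, a_CR = 168/1120 = 0.15
  a_LC = 240/1200 = 0.20, a_RC = 360/1200 = 0.30, a_CC = 300/1200 = 0.25
I − A =
  [   0.75    -0.45    -0.20]
  [  -0.30     0.70    -0.30]
  [  -0.25    -0.15     0.75]
Cofactors of I−A, C_ij = (−1)^(i+j)·(minor ij) (rows/columns in the sector order above):
  C_11 = (0.70)(0.75) − (-0.30)(-0.15) = 0.4800
  C_12 = −[(-0.30)(0.75) − (-0.30)(-0.25)] = 0.3000
  C_13 = (-0.30)(-0.15) − (0.70)(-0.25) = 0.2200
  C_21 = −[(-0.45)(0.75) − (-0.20)(-0.15)] = 0.3675
  C_22 = (0.75)(0.75) − (-0.20)(-0.25) = 0.5125
  C_23 = −[(0.75)(-0.15) − (-0.45)(-0.25)] = 0.2250
  C_31 = (-0.45)(-0.30) − (-0.20)(0.70) = 0.2750
  C_32 = −[(0.75)(-0.30) − (-0.20)(-0.30)] = 0.2850
  C_33 = (0.75)(0.70) − (-0.45)(-0.30) = 0.3900
det(I−A) = Σ_j (I−A)_1j·C_1j = (0.75)(0.4800) + (-0.45)(0.3000) + (-0.20)(0.2200) = 0.1810
adj(I−A) = Cᵀ =
  [ 0.4800   0.3675   0.2750]
  [ 0.3000   0.5125   0.2850]
  [ 0.2200   0.2250   0.3900]
(I − A)⁻¹ = adj(I−A) / det(I−A) ≈
  [   2.6519     2.0304     1.5193]
  [   1.6575     2.8315     1.5746]
  [   1.2155     1.2431     2.1547]
The output multiplier for sector j is the column-j sum of the Leontief inverse (I − A)⁻¹ = adj(I−A) / det(I−A).
Column C of adj(I−A): (0.2750, 0.2850, 0.3900); det(I−A) = 0.1810.
m_C = (0.2750 + 0.2850 + 0.3900) / 0.1810 = 0.95 / 0.1810 ≈ 5.249.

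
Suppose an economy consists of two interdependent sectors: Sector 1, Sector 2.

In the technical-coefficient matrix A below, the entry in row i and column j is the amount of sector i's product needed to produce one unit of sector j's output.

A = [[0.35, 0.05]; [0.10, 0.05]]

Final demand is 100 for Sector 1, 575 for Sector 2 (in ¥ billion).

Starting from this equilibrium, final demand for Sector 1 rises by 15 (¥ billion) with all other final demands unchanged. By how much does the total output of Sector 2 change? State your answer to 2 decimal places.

I − A =
  [   0.65    -0.05]
  [  -0.10     0.95]
det(I−A) = (0.65)(0.95) − (-0.05)(-0.10) = 0.6125
adj(I−A) = [[0.95, 0.05], [0.10, 0.65]]
(I − A)⁻¹ = adj(I−A) / det(I−A) ≈
  [   1.5510     0.0816]
  [   0.1633     1.0612]
Δx = (I − A)⁻¹ Δd with Δd having +15 in the Sector 1 component and 0 elsewhere.
So Δx_2 = L_21 · (+15), where L_21 = adj(I−A)_21 / det(I−A) = 0.10 / 0.6125.
Δx_2 = 0.10 × (+15) / 0.6125 = 1.50 / 0.6125 ≈ 2.45.

Δx_2 = 2.45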